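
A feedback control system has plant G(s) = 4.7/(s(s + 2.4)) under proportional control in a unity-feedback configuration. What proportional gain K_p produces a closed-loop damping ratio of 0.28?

K_p = 3.91

Closed-loop characteristic equation: s² + 2.4s + K_p·4.7 = 0.
So ω_n = √(4.7K_p) and 2ζω_n = 2.4, giving ζ = 2.4/(2√(4.7K_p)).
Setting ζ = 0.28: √(4.7K_p) = 2.4/(2·0.28) = 4.286, so K_p = 18.37/4.7 = 3.91.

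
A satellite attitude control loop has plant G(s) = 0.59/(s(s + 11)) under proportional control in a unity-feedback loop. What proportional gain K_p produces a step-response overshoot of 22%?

From %OS = 100·exp(−πζ/√(1−ζ²)) = 22%, ζ = −ln(0.22)/√(π²+ln²(0.22)) = 0.4342.
Characteristic equation s² + 11s + 0.59K_p = 0 gives ζ = 11/(2√(0.59K_p)).
Setting ζ = 0.4342: √(0.59K_p) = 11/(2·0.4342) = 12.67, so K_p = 160.5/0.59 = 272.

K_p = 272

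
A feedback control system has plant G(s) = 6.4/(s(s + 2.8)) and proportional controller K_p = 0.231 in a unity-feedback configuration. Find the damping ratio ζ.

With unity feedback the closed-loop characteristic equation is s² + 2.8s + 0.231·6.4 = s² + 2.8s + 1.478 = 0.
So ω_n² = 1.478 ⇒ ω_n = 1.216 rad/s, and ζ = 2.8/(2ω_n) = 1.15.

ζ = 1.15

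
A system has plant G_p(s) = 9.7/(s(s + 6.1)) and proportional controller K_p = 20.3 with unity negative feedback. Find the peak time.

From 1 + K_pG_p(s) = 0: s² + 6.1s + 196.9 = 0 ⇒ ω_n = 14.03, ζ = 0.2174.
Damped frequency ω_d = ω_n√(1−ζ²) = 13.7 rad/s, so peak time T_p = π/ω_d = 0.229 s.

T_p = 0.229 s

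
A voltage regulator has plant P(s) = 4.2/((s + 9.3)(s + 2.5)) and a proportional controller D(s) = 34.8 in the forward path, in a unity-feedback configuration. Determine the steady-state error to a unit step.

0.137

The loop is type 0. Static position error constant K_pos = D(0)·P(0) = 34.8·0.1806 = 6.286.
Steady-state error to a unit step: e_ss = 1/(1+K_pos) = 1/7.286 = 0.137.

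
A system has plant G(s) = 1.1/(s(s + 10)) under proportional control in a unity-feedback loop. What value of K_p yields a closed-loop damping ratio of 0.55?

K_p = 75.1

Closed-loop characteristic equation: s² + 10s + K_p·1.1 = 0.
So ω_n = √(1.1K_p) and 2ζω_n = 10, giving ζ = 10/(2√(1.1K_p)).
Setting ζ = 0.55: √(1.1K_p) = 10/(2·0.55) = 9.091, so K_p = 82.64/1.1 = 75.1.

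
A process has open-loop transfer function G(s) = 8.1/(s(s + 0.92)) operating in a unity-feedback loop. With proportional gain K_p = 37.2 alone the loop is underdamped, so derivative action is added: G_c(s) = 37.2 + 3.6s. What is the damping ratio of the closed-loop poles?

ζ = 0.866

Forward path: (37.2 + 3.6s)·8.1/(s(s+0.92)). The closed-loop characteristic equation is s² + (0.92 + 8.1·3.6)s + 8.1·37.2 = 0.
That is s² + 30.08s + 301.3 = 0, so ω_n = 17.36 rad/s and ζ = 30.08/(2·17.36) = 0.8664.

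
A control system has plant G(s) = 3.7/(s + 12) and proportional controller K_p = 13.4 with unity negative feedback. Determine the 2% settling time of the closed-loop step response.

T_s ≈ 0.065 s

Closed-loop transfer function: T(s) = K_p·G(s)/(1 + K_p·G(s)) = 49.58/(s + 12 + 49.58) = 49.58/(s + 61.58).
Time constant τ = 1/61.58 = 0.01624 s, so the 2% settling time is about 4τ = 0.065 s.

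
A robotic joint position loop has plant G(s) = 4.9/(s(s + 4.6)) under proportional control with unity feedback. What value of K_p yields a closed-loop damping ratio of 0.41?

K_p = 6.42

Closed-loop characteristic equation: s² + 4.6s + K_p·4.9 = 0.
So ω_n = √(4.9K_p) and 2ζω_n = 4.6, giving ζ = 4.6/(2√(4.9K_p)).
Setting ζ = 0.41: √(4.9K_p) = 4.6/(2·0.41) = 5.61, so K_p = 31.47/4.9 = 6.42.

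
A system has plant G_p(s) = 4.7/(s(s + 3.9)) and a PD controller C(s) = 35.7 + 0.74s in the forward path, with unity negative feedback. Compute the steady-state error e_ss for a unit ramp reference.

The loop has one pole at the origin (type 1). Velocity error constant K_v = lim_{s→0} s·C(s)G_p(s) = 35.7·4.7/3.9 = 43.02.
Steady-state error to a unit ramp: e_ss = 1/K_v = 0.0232.

0.0232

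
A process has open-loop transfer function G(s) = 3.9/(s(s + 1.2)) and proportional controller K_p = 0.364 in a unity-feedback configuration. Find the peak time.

The closed-loop denominator s² + 1.2s + 1.42 gives ω_n = √1.42 = 1.191 and ζ = 1.2/(2ω_n) = 0.5036.
Damped frequency ω_d = ω_n√(1−ζ²) = 1.029 rad/s, so peak time T_p = π/ω_d = 3.05 s.

T_p = 3.05 s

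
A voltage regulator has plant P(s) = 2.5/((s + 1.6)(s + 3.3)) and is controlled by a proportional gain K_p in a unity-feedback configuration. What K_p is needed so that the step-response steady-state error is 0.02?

For a type-0 loop with proportional control, e_ss = 1/(1 + K_p·P(0)).
P(0) = 0.4735. Require 1/(1 + K_p·0.4735) = 0.02, so 1 + 0.4735·K_p = 50.
K_p = (50 − 1)/0.4735 = 103.

K_p = 103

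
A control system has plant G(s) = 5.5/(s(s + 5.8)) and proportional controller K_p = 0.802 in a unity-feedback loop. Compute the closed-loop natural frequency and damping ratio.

1 + K_p·G(s) = 0 gives s² + 5.8s + 4.411 = 0.
So ω_n² = 4.411 ⇒ ω_n = 2.1 rad/s, and ζ = 5.8/(2ω_n) = 1.38.

ω_n = 2.1 rad/s, ζ = 1.38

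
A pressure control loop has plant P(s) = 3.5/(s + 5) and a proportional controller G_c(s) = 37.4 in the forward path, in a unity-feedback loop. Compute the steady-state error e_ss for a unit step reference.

The loop is type 0. Static position error constant K_pos = G_c(0)·P(0) = 37.4·0.7 = 26.18.
Steady-state error to a unit step: e_ss = 1/(1+K_pos) = 1/27.18 = 0.0368.

0.0368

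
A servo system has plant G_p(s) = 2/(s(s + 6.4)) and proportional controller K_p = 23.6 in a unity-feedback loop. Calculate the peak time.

The closed-loop denominator s² + 6.4s + 47.2 gives ω_n = √47.2 = 6.87 and ζ = 6.4/(2ω_n) = 0.4658.
Damped frequency ω_d = ω_n√(1−ζ²) = 6.079 rad/s, so peak time T_p = π/ω_d = 0.517 s.

T_p = 0.517 s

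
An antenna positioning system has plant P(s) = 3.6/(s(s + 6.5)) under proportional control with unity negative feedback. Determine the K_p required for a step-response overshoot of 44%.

From %OS = 100·exp(−πζ/√(1−ζ²)) = 44%, ζ = −ln(0.44)/√(π²+ln²(0.44)) = 0.2528.
Characteristic equation s² + 6.5s + 3.6K_p = 0 gives ζ = 6.5/(2√(3.6K_p)).
Setting ζ = 0.2528: √(3.6K_p) = 6.5/(2·0.2528) = 12.85, so K_p = 165.2/3.6 = 45.9.

K_p = 45.9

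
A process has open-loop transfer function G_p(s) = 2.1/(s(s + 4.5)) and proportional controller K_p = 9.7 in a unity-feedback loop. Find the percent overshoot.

Closed-loop characteristic equation: s² + 4.5s + 20.37 = 0, so ω_n = 4.513 rad/s and ζ = 4.5/(2·4.513) = 0.4985.
%OS = 100·exp(−πζ/√(1−ζ²)) = 100·exp(−π·0.4985/√0.7515) = 16.4%.

16.4%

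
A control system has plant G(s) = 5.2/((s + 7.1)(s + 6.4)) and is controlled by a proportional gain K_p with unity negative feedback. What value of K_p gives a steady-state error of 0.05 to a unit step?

K_p = 166

Steady-state error for a unit step on this type-0 loop is 1/(1 + K_p·G(0)).
G(0) = 0.1144. Require 1/(1 + K_p·0.1144) = 0.05, so 1 + 0.1144·K_p = 20.
K_p = (20 − 1)/0.1144 = 166.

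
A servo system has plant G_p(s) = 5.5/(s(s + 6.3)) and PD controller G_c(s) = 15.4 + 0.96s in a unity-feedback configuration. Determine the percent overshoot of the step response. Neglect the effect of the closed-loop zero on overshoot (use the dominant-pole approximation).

Forward path: (15.4 + 0.96s)·5.5/(s(s+6.3)). The closed-loop characteristic equation is s² + (6.3 + 5.5·0.96)s + 5.5·15.4 = 0.
That is s² + 11.58s + 84.7 = 0, so ω_n = 9.203 rad/s and ζ = 11.58/(2·9.203) = 0.6291.
%OS = 100·exp(−πζ/√(1−ζ²)) = 7.87%.

7.87%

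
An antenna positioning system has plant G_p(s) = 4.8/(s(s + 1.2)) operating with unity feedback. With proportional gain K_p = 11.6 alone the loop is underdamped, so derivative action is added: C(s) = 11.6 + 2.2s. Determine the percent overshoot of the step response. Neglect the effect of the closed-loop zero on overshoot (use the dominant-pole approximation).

Forward path: (11.6 + 2.2s)·4.8/(s(s+1.2)). The closed-loop characteristic equation is s² + (1.2 + 4.8·2.2)s + 4.8·11.6 = 0.
That is s² + 11.76s + 55.68 = 0, so ω_n = 7.462 rad/s and ζ = 11.76/(2·7.462) = 0.788.
%OS = 100·exp(−πζ/√(1−ζ²)) = 1.79%.

1.79%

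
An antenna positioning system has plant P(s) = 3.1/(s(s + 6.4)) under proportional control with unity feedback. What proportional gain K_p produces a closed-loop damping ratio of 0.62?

K_p = 8.59

Closed-loop characteristic equation: s² + 6.4s + K_p·3.1 = 0.
So ω_n = √(3.1K_p) and 2ζω_n = 6.4, giving ζ = 6.4/(2√(3.1K_p)).
Setting ζ = 0.62: √(3.1K_p) = 6.4/(2·0.62) = 5.161, so K_p = 26.64/3.1 = 8.59.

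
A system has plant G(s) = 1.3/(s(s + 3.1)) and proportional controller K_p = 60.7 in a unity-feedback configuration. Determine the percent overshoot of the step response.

57.3%

The closed-loop denominator s² + 3.1s + 78.91 gives ω_n = √78.91 = 8.883 and ζ = 3.1/(2ω_n) = 0.1745.
%OS = 100·exp(−πζ/√(1−ζ²)) = 100·exp(−π·0.1745/√0.9696) = 57.3%.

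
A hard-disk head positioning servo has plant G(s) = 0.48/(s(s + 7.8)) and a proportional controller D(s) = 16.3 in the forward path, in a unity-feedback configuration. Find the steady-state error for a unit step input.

0

The open loop D(s)G(s) has a pole at the origin (type 1), so the static position error constant is infinite and e_ss = 1/(1+∞) = 0.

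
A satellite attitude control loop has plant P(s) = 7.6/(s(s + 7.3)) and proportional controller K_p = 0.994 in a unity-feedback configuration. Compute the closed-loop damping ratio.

1 + K_p·P(s) = 0 gives s² + 7.3s + 7.554 = 0.
Matching s² + 2ζω_n s + ω_n²: ω_n = √7.554 = 2.749 rad/s and 2ζω_n = 7.3, so ζ = 7.3/(2·2.749) = 1.33.

ζ = 1.33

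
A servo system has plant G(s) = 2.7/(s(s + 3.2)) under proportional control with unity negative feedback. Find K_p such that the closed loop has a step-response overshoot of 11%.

From %OS = 100·exp(−πζ/√(1−ζ²)) = 11%, ζ = −ln(0.11)/√(π²+ln²(0.11)) = 0.5749.
Characteristic equation s² + 3.2s + 2.7K_p = 0 gives ζ = 3.2/(2√(2.7K_p)).
Setting ζ = 0.5749: √(2.7K_p) = 3.2/(2·0.5749) = 2.783, so K_p = 7.746/2.7 = 2.87.

K_p = 2.87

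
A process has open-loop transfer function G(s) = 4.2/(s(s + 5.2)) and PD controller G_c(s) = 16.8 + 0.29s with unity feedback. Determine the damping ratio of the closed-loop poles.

ζ = 0.382

Forward path: (16.8 + 0.29s)·4.2/(s(s+5.2)). The closed-loop characteristic equation is s² + (5.2 + 4.2·0.29)s + 4.2·16.8 = 0.
That is s² + 6.418s + 70.56 = 0, so ω_n = 8.4 rad/s and ζ = 6.418/(2·8.4) = 0.382.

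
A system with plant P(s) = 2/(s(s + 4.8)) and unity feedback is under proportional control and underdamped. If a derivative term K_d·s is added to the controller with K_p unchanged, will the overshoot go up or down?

decrease

With PD the characteristic equation becomes s² + (a + K·K_d)s + K·K_p = 0; the damping term grows, ζ rises, overshoot falls.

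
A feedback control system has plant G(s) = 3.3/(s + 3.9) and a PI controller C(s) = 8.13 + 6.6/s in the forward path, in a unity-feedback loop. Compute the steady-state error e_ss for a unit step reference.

0

The open loop C(s)G(s) has a pole at the origin (type 1), so the static position error constant is infinite and e_ss = 1/(1+∞) = 0.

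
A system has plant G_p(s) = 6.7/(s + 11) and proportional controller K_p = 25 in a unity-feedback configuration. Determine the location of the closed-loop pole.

s = -178.5

Closed-loop transfer function: T(s) = K_p·G_p(s)/(1 + K_p·G_p(s)) = 167.5/(s + 11 + 167.5) = 167.5/(s + 178.5).
The closed-loop pole is at s = −178.5.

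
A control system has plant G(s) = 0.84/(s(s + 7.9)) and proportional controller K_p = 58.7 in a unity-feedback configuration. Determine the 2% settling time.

T_s ≈ 1.01 s

The closed-loop denominator s² + 7.9s + 49.31 gives ω_n = √49.31 = 7.022 and ζ = 7.9/(2ω_n) = 0.5625.
2% settling time T_s ≈ 4/(ζω_n) = 4/3.95 = 1.01 s.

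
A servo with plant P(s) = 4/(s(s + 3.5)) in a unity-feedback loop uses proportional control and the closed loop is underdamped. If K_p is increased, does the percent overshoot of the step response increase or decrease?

increase

Characteristic equation s² + 3.5s + K_p·4 = 0: raising K_p raises ω_n while 2ζω_n = 3.5 is fixed, so ζ falls and overshoot grows.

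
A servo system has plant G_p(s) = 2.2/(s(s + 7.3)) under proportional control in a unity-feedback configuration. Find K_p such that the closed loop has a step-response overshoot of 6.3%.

K_p = 13.9

From %OS = 100·exp(−πζ/√(1−ζ²)) = 6.3%, ζ = −ln(0.063)/√(π²+ln²(0.063)) = 0.6606.
Characteristic equation s² + 7.3s + 2.2K_p = 0 gives ζ = 7.3/(2√(2.2K_p)).
Setting ζ = 0.6606: √(2.2K_p) = 7.3/(2·0.6606) = 5.525, so K_p = 30.53/2.2 = 13.9.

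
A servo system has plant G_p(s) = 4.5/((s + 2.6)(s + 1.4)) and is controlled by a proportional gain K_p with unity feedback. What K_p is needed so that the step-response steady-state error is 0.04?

Steady-state error for a unit step on this type-0 loop is 1/(1 + K_p·G_p(0)).
G_p(0) = 1.236. Require 1/(1 + K_p·1.236) = 0.04, so 1 + 1.236·K_p = 25.
K_p = (25 − 1)/1.236 = 19.4.

K_p = 19.4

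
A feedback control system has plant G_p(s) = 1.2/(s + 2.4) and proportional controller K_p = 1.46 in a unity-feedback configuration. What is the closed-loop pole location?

Closed-loop transfer function: T(s) = K_p·G_p(s)/(1 + K_p·G_p(s)) = 1.752/(s + 2.4 + 1.752) = 1.752/(s + 4.152).
The closed-loop pole is at s = −4.152.

s = -4.152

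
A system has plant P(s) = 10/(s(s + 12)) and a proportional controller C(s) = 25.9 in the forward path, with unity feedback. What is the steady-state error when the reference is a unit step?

0

The open loop C(s)P(s) has a pole at the origin (type 1), so the static position error constant is infinite and e_ss = 1/(1+∞) = 0.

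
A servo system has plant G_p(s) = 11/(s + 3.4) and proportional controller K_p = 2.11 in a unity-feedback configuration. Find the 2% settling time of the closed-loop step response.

Closed-loop transfer function: T(s) = K_p·G_p(s)/(1 + K_p·G_p(s)) = 23.21/(s + 3.4 + 23.21) = 23.21/(s + 26.61).
Time constant τ = 1/26.61 = 0.03758 s, so the 2% settling time is about 4τ = 0.15 s.

T_s ≈ 0.15 s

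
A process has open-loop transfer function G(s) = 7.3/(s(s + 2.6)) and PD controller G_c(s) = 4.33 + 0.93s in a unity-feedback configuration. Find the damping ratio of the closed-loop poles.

Forward path: (4.33 + 0.93s)·7.3/(s(s+2.6)). The closed-loop characteristic equation is s² + (2.6 + 7.3·0.93)s + 7.3·4.33 = 0.
That is s² + 9.389s + 31.61 = 0, so ω_n = 5.622 rad/s and ζ = 9.389/(2·5.622) = 0.835.

ζ = 0.835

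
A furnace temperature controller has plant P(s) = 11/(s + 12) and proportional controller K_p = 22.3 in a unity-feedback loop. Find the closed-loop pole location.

Closed-loop transfer function: T(s) = K_p·P(s)/(1 + K_p·P(s)) = 245.3/(s + 12 + 245.3) = 245.3/(s + 257.3).
The closed-loop pole is at s = −257.3.

s = -257.3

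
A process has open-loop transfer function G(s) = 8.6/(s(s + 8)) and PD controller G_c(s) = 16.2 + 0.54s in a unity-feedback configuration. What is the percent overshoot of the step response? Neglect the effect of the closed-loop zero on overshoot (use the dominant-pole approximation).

13.6%

Forward path: (16.2 + 0.54s)·8.6/(s(s+8)). The closed-loop characteristic equation is s² + (8 + 8.6·0.54)s + 8.6·16.2 = 0.
That is s² + 12.64s + 139.3 = 0, so ω_n = 11.8 rad/s and ζ = 12.64/(2·11.8) = 0.5356.
%OS = 100·exp(−πζ/√(1−ζ²)) = 13.6%.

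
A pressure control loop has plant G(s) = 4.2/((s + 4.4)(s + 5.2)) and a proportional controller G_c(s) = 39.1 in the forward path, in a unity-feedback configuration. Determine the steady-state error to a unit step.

The loop is type 0. Static position error constant K_pos = G_c(0)·G(0) = 39.1·0.1836 = 7.177.
Steady-state error to a unit step: e_ss = 1/(1+K_pos) = 1/8.177 = 0.122.

0.122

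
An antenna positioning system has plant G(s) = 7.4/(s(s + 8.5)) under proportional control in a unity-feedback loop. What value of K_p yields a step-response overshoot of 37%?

K_p = 26.8

From %OS = 100·exp(−πζ/√(1−ζ²)) = 37%, ζ = −ln(0.37)/√(π²+ln²(0.37)) = 0.3017.
Characteristic equation s² + 8.5s + 7.4K_p = 0 gives ζ = 8.5/(2√(7.4K_p)).
Setting ζ = 0.3017: √(7.4K_p) = 8.5/(2·0.3017) = 14.09, so K_p = 198.4/7.4 = 26.8.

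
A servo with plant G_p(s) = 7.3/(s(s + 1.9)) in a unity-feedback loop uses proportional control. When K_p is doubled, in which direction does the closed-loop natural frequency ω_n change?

increase

ω_n = √(7.3·K_p), which grows with K_p.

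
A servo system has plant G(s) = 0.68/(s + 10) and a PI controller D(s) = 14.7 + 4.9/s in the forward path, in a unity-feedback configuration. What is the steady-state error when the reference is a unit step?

The open loop D(s)G(s) has a pole at the origin (type 1), so the static position error constant is infinite and e_ss = 1/(1+∞) = 0.

0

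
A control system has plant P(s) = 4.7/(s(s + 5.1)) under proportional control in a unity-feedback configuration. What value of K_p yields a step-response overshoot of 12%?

K_p = 4.42

From %OS = 100·exp(−πζ/√(1−ζ²)) = 12%, ζ = −ln(0.12)/√(π²+ln²(0.12)) = 0.5594.
Characteristic equation s² + 5.1s + 4.7K_p = 0 gives ζ = 5.1/(2√(4.7K_p)).
Setting ζ = 0.5594: √(4.7K_p) = 5.1/(2·0.5594) = 4.558, so K_p = 20.78/4.7 = 4.42.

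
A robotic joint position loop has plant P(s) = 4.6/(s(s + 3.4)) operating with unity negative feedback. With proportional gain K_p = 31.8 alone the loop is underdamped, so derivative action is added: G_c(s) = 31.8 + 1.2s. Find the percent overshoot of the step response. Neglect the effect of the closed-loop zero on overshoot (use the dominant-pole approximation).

28.8%

Forward path: (31.8 + 1.2s)·4.6/(s(s+3.4)). The closed-loop characteristic equation is s² + (3.4 + 4.6·1.2)s + 4.6·31.8 = 0.
That is s² + 8.92s + 146.3 = 0, so ω_n = 12.09 rad/s and ζ = 8.92/(2·12.09) = 0.3688.
%OS = 100·exp(−πζ/√(1−ζ²)) = 28.8%.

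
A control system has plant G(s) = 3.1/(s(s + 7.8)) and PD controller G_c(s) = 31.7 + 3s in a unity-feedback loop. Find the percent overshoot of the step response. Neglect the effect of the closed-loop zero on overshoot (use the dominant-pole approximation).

0.473%

Forward path: (31.7 + 3s)·3.1/(s(s+7.8)). The closed-loop characteristic equation is s² + (7.8 + 3.1·3)s + 3.1·31.7 = 0.
That is s² + 17.1s + 98.27 = 0, so ω_n = 9.913 rad/s and ζ = 17.1/(2·9.913) = 0.8625.
%OS = 100·exp(−πζ/√(1−ζ²)) = 0.473%.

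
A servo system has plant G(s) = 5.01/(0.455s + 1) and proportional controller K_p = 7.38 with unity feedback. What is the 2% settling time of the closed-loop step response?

Closed loop: T(s) = K_p·G/(1+K_p·G) = 36.97/(0.455s + 1 + 36.97), with pole at s = −(1 + 36.97)/0.455 = −83.46.
τ = 1/83.46 = 0.01198 s, so 2% settling time ≈ 4τ = 0.0479 s.

T_s ≈ 0.0479 s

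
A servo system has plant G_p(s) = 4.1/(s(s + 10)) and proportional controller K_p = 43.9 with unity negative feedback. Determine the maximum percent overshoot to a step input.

Closed-loop characteristic equation: s² + 10s + 180 = 0, so ω_n = 13.42 rad/s and ζ = 10/(2·13.42) = 0.3727.
%OS = 100·exp(−πζ/√(1−ζ²)) = 100·exp(−π·0.3727/√0.8611) = 28.3%.

28.3%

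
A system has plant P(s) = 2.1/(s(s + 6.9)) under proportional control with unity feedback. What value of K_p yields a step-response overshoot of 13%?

From %OS = 100·exp(−πζ/√(1−ζ²)) = 13%, ζ = −ln(0.13)/√(π²+ln²(0.13)) = 0.5446.
Characteristic equation s² + 6.9s + 2.1K_p = 0 gives ζ = 6.9/(2√(2.1K_p)).
Setting ζ = 0.5446: √(2.1K_p) = 6.9/(2·0.5446) = 6.334, so K_p = 40.12/2.1 = 19.1.

K_p = 19.1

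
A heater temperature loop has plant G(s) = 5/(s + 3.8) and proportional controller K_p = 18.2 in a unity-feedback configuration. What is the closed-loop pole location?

Closed-loop transfer function: T(s) = K_p·G(s)/(1 + K_p·G(s)) = 91/(s + 3.8 + 91) = 91/(s + 94.8).
The closed-loop pole is at s = −94.8.

s = -94.8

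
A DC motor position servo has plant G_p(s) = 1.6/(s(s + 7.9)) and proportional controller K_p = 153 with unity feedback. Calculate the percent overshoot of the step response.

From 1 + K_pG_p(s) = 0: s² + 7.9s + 244.8 = 0 ⇒ ω_n = 15.65, ζ = 0.2525.
%OS = 100·exp(−πζ/√(1−ζ²)) = 100·exp(−π·0.2525/√0.9363) = 44.1%.

44.1%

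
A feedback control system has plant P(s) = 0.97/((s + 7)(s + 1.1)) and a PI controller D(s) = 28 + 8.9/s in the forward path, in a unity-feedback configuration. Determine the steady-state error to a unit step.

0

The open loop D(s)P(s) has a pole at the origin (type 1), so the static position error constant is infinite and e_ss = 1/(1+∞) = 0.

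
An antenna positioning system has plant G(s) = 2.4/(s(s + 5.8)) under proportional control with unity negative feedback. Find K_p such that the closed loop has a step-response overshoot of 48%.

K_p = 67.7

From %OS = 100·exp(−πζ/√(1−ζ²)) = 48%, ζ = −ln(0.48)/√(π²+ln²(0.48)) = 0.2275.
Characteristic equation s² + 5.8s + 2.4K_p = 0 gives ζ = 5.8/(2√(2.4K_p)).
Setting ζ = 0.2275: √(2.4K_p) = 5.8/(2·0.2275) = 12.75, so K_p = 162.5/2.4 = 67.7.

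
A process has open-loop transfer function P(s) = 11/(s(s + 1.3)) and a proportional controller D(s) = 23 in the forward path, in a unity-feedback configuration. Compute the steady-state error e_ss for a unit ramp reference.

The loop has one pole at the origin (type 1). Velocity error constant K_v = lim_{s→0} s·D(s)P(s) = 23·11/1.3 = 194.6.
Steady-state error to a unit ramp: e_ss = 1/K_v = 0.00514.

0.00514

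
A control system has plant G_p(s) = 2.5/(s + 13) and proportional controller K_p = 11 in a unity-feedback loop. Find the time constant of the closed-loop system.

Closed-loop transfer function: T(s) = K_p·G_p(s)/(1 + K_p·G_p(s)) = 27.5/(s + 13 + 27.5) = 27.5/(s + 40.5).
Time constant τ = 1/40.5 = 0.0247 s.

τ = 0.0247 s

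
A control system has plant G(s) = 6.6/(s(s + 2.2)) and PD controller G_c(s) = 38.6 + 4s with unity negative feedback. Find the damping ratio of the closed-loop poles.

Forward path: (38.6 + 4s)·6.6/(s(s+2.2)). The closed-loop characteristic equation is s² + (2.2 + 6.6·4)s + 6.6·38.6 = 0.
That is s² + 28.6s + 254.8 = 0, so ω_n = 15.96 rad/s and ζ = 28.6/(2·15.96) = 0.8959.

ζ = 0.896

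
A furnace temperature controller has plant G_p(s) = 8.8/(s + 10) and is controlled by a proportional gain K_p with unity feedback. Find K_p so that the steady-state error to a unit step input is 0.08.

K_p = 13.1

The loop is type 0, so e_ss(step) = 1/(1 + K_pos) with K_pos = K_p·G_p(0).
G_p(0) = 0.88. Require 1/(1 + K_p·0.88) = 0.08, so 1 + 0.88·K_p = 12.5.
K_p = (12.5 − 1)/0.88 = 13.1.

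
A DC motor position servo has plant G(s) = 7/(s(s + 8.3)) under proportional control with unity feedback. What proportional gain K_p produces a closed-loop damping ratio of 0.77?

Closed-loop characteristic equation: s² + 8.3s + K_p·7 = 0.
So ω_n = √(7K_p) and 2ζω_n = 8.3, giving ζ = 8.3/(2√(7K_p)).
Setting ζ = 0.77: √(7K_p) = 8.3/(2·0.77) = 5.39, so K_p = 29.05/7 = 4.15.

K_p = 4.15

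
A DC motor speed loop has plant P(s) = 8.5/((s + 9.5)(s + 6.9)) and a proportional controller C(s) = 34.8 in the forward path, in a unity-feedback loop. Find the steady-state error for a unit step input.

The loop is type 0. Static position error constant K_pos = C(0)·P(0) = 34.8·0.1297 = 4.513.
Steady-state error to a unit step: e_ss = 1/(1+K_pos) = 1/5.513 = 0.181.

0.181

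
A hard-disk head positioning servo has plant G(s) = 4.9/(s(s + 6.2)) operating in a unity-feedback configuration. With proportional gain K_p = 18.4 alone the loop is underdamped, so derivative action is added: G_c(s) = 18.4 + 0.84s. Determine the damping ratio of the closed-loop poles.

ζ = 0.543

Forward path: (18.4 + 0.84s)·4.9/(s(s+6.2)). The closed-loop characteristic equation is s² + (6.2 + 4.9·0.84)s + 4.9·18.4 = 0.
That is s² + 10.32s + 90.16 = 0, so ω_n = 9.495 rad/s and ζ = 10.32/(2·9.495) = 0.5432.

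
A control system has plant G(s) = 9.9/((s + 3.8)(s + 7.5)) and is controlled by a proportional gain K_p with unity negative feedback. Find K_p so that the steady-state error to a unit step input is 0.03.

Steady-state error for a unit step on this type-0 loop is 1/(1 + K_p·G(0)).
G(0) = 0.3474. Require 1/(1 + K_p·0.3474) = 0.03, so 1 + 0.3474·K_p = 33.33.
K_p = (33.33 − 1)/0.3474 = 93.1.

K_p = 93.1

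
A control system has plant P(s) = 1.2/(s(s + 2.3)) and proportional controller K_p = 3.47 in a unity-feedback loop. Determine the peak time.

T_p = 1.86 s

Closed-loop characteristic equation: s² + 2.3s + 4.164 = 0, so ω_n = 2.041 rad/s and ζ = 2.3/(2·2.041) = 0.5636.
Damped frequency ω_d = ω_n√(1−ζ²) = 1.686 rad/s, so peak time T_p = π/ω_d = 1.86 s.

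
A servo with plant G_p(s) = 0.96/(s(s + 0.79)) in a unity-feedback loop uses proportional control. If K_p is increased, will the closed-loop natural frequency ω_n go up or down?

ω_n = √(0.96·K_p), which grows with K_p.

increase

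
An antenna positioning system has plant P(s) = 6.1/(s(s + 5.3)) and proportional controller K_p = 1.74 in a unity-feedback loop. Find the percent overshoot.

From 1 + K_pP(s) = 0: s² + 5.3s + 10.61 = 0 ⇒ ω_n = 3.258, ζ = 0.8134.
%OS = 100·exp(−πζ/√(1−ζ²)) = 100·exp(−π·0.8134/√0.3384) = 1.24%.

1.24%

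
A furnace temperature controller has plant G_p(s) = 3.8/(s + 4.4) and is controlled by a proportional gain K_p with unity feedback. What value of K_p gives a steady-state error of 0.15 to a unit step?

For a type-0 loop with proportional control, e_ss = 1/(1 + K_p·G_p(0)).
G_p(0) = 0.8636. Require 1/(1 + K_p·0.8636) = 0.15, so 1 + 0.8636·K_p = 6.667.
K_p = (6.667 − 1)/0.8636 = 6.56.

K_p = 6.56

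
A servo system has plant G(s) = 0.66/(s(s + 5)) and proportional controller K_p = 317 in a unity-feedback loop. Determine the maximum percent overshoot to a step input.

Closed-loop characteristic equation: s² + 5s + 209.2 = 0, so ω_n = 14.46 rad/s and ζ = 5/(2·14.46) = 0.1728.
%OS = 100·exp(−πζ/√(1−ζ²)) = 100·exp(−π·0.1728/√0.9701) = 57.6%.

57.6%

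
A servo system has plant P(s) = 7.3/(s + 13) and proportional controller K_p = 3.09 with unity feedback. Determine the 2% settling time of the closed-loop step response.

T_s ≈ 0.112 s

Closed-loop transfer function: T(s) = K_p·P(s)/(1 + K_p·P(s)) = 22.56/(s + 13 + 22.56) = 22.56/(s + 35.56).
Time constant τ = 1/35.56 = 0.02812 s, so the 2% settling time is about 4τ = 0.112 s.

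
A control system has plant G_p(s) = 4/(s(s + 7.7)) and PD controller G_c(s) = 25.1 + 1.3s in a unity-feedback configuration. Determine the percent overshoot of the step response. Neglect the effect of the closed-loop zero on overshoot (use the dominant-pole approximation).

Forward path: (25.1 + 1.3s)·4/(s(s+7.7)). The closed-loop characteristic equation is s² + (7.7 + 4·1.3)s + 4·25.1 = 0.
That is s² + 12.9s + 100.4 = 0, so ω_n = 10.02 rad/s and ζ = 12.9/(2·10.02) = 0.6437.
%OS = 100·exp(−πζ/√(1−ζ²)) = 7.12%.

7.12%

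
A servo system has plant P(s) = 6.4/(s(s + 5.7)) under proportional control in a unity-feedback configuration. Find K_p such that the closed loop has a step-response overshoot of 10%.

K_p = 3.63

From %OS = 100·exp(−πζ/√(1−ζ²)) = 10%, ζ = −ln(0.1)/√(π²+ln²(0.1)) = 0.5912.
Characteristic equation s² + 5.7s + 6.4K_p = 0 gives ζ = 5.7/(2√(6.4K_p)).
Setting ζ = 0.5912: √(6.4K_p) = 5.7/(2·0.5912) = 4.821, so K_p = 23.24/6.4 = 3.63.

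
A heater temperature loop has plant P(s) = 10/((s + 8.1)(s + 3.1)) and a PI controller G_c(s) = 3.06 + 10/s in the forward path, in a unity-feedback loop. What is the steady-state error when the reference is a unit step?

The open loop G_c(s)P(s) has a pole at the origin (type 1), so the static position error constant is infinite and e_ss = 1/(1+∞) = 0.

0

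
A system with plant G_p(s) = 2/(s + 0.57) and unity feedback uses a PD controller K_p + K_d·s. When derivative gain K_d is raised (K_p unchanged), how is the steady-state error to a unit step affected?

unchanged

At s = 0 the derivative term contributes nothing: C(0) = K_p regardless of K_d, so K_pos = K_p·G_p(0) and e_ss are unchanged.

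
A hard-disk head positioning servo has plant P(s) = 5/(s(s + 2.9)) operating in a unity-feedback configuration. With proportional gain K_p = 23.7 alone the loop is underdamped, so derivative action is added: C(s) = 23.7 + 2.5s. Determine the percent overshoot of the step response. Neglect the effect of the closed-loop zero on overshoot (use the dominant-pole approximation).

4.31%

Forward path: (23.7 + 2.5s)·5/(s(s+2.9)). The closed-loop characteristic equation is s² + (2.9 + 5·2.5)s + 5·23.7 = 0.
That is s² + 15.4s + 118.5 = 0, so ω_n = 10.89 rad/s and ζ = 15.4/(2·10.89) = 0.7073.
%OS = 100·exp(−πζ/√(1−ζ²)) = 4.31%.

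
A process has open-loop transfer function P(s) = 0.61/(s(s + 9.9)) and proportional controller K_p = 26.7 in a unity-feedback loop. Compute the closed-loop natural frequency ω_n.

The closed-loop denominator is s(s+9.9) + 26.7·0.61 = s² + 9.9s + 16.29.
So ω_n² = 16.29 ⇒ ω_n = 4.036 rad/s, and ζ = 9.9/(2ω_n) = 1.23.

ω_n = 4.04 rad/s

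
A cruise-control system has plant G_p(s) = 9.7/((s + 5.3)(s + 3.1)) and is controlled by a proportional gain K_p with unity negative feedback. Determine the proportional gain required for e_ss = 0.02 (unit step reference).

K_p = 83

For a type-0 loop with proportional control, e_ss = 1/(1 + K_p·G_p(0)).
G_p(0) = 0.5904. Require 1/(1 + K_p·0.5904) = 0.02, so 1 + 0.5904·K_p = 50.
K_p = (50 − 1)/0.5904 = 83.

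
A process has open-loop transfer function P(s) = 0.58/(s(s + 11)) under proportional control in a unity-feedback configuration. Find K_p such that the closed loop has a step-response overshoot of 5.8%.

From %OS = 100·exp(−πζ/√(1−ζ²)) = 5.8%, ζ = −ln(0.058)/√(π²+ln²(0.058)) = 0.6716.
Characteristic equation s² + 11s + 0.58K_p = 0 gives ζ = 11/(2√(0.58K_p)).
Setting ζ = 0.6716: √(0.58K_p) = 11/(2·0.6716) = 8.19, so K_p = 67.08/0.58 = 116.

K_p = 116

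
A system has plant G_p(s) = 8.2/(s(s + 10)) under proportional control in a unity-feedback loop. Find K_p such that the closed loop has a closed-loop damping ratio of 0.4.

Closed-loop characteristic equation: s² + 10s + K_p·8.2 = 0.
So ω_n = √(8.2K_p) and 2ζω_n = 10, giving ζ = 10/(2√(8.2K_p)).
Setting ζ = 0.4: √(8.2K_p) = 10/(2·0.4) = 12.5, so K_p = 156.2/8.2 = 19.1.

K_p = 19.1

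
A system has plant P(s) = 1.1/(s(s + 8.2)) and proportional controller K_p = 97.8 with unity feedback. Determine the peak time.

Closed-loop characteristic equation: s² + 8.2s + 107.6 = 0, so ω_n = 10.37 rad/s and ζ = 8.2/(2·10.37) = 0.3953.
Damped frequency ω_d = ω_n√(1−ζ²) = 9.527 rad/s, so peak time T_p = π/ω_d = 0.33 s.

T_p = 0.33 s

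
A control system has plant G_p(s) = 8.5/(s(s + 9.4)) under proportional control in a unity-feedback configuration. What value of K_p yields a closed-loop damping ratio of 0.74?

K_p = 4.75

Closed-loop characteristic equation: s² + 9.4s + K_p·8.5 = 0.
So ω_n = √(8.5K_p) and 2ζω_n = 9.4, giving ζ = 9.4/(2√(8.5K_p)).
Setting ζ = 0.74: √(8.5K_p) = 9.4/(2·0.74) = 6.351, so K_p = 40.34/8.5 = 4.75.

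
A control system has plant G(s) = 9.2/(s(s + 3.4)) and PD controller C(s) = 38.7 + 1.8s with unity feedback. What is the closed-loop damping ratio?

ζ = 0.529

Forward path: (38.7 + 1.8s)·9.2/(s(s+3.4)). The closed-loop characteristic equation is s² + (3.4 + 9.2·1.8)s + 9.2·38.7 = 0.
That is s² + 19.96s + 356 = 0, so ω_n = 18.87 rad/s and ζ = 19.96/(2·18.87) = 0.5289.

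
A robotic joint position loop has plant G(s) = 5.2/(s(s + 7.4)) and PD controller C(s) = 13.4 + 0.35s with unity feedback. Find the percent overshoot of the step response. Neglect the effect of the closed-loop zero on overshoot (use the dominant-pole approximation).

Forward path: (13.4 + 0.35s)·5.2/(s(s+7.4)). The closed-loop characteristic equation is s² + (7.4 + 5.2·0.35)s + 5.2·13.4 = 0.
That is s² + 9.22s + 69.68 = 0, so ω_n = 8.347 rad/s and ζ = 9.22/(2·8.347) = 0.5523.
%OS = 100·exp(−πζ/√(1−ζ²)) = 12.5%.

12.5%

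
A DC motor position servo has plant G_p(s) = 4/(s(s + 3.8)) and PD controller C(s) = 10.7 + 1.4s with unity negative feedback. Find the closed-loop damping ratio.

Forward path: (10.7 + 1.4s)·4/(s(s+3.8)). The closed-loop characteristic equation is s² + (3.8 + 4·1.4)s + 4·10.7 = 0.
That is s² + 9.4s + 42.8 = 0, so ω_n = 6.542 rad/s and ζ = 9.4/(2·6.542) = 0.7184.

ζ = 0.718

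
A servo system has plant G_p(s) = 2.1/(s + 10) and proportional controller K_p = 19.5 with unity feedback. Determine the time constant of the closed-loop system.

Closed-loop transfer function: T(s) = K_p·G_p(s)/(1 + K_p·G_p(s)) = 40.95/(s + 10 + 40.95) = 40.95/(s + 50.95).
Time constant τ = 1/50.95 = 0.0196 s.

τ = 0.0196 s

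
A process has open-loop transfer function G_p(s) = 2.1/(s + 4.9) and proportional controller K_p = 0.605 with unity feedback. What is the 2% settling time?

T_s ≈ 0.648 s

Closed-loop transfer function: T(s) = K_p·G_p(s)/(1 + K_p·G_p(s)) = 1.27/(s + 4.9 + 1.27) = 1.27/(s + 6.171).
Time constant τ = 1/6.171 = 0.1621 s, so the 2% settling time is about 4τ = 0.648 s.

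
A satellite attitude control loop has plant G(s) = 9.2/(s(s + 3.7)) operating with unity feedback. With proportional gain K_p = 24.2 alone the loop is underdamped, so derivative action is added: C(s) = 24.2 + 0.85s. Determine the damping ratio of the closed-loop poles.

ζ = 0.386

Forward path: (24.2 + 0.85s)·9.2/(s(s+3.7)). The closed-loop characteristic equation is s² + (3.7 + 9.2·0.85)s + 9.2·24.2 = 0.
That is s² + 11.52s + 222.6 = 0, so ω_n = 14.92 rad/s and ζ = 11.52/(2·14.92) = 0.386.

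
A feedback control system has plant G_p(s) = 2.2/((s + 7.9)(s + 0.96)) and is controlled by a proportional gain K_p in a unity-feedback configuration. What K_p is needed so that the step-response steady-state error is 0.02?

For a type-0 loop with proportional control, e_ss = 1/(1 + K_p·G_p(0)).
G_p(0) = 0.2901. Require 1/(1 + K_p·0.2901) = 0.02, so 1 + 0.2901·K_p = 50.
K_p = (50 − 1)/0.2901 = 169.

K_p = 169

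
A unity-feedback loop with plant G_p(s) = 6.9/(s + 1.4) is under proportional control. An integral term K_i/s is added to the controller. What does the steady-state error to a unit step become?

0

The integrator makes K_pos = lim_{s→0} C(s)G(s) infinite, so e_ss = 1/(1+K_pos) = 0.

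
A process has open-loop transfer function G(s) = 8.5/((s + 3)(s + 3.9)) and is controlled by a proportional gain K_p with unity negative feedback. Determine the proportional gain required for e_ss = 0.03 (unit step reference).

K_p = 44.5

For a type-0 loop with proportional control, e_ss = 1/(1 + K_p·G(0)).
G(0) = 0.7265. Require 1/(1 + K_p·0.7265) = 0.03, so 1 + 0.7265·K_p = 33.33.
K_p = (33.33 − 1)/0.7265 = 44.5.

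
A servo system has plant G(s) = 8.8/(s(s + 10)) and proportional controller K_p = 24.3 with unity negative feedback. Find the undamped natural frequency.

With unity feedback the closed-loop characteristic equation is s² + 10s + 24.3·8.8 = s² + 10s + 213.8 = 0.
So ω_n² = 213.8 ⇒ ω_n = 14.62 rad/s, and ζ = 10/(2ω_n) = 0.342.

ω_n = 14.6 rad/s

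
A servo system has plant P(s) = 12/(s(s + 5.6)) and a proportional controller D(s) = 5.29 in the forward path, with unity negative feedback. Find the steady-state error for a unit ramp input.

0.0882

The loop has one pole at the origin (type 1). Velocity error constant K_v = lim_{s→0} s·D(s)P(s) = 5.29·12/5.6 = 11.34.
Steady-state error to a unit ramp: e_ss = 1/K_v = 0.0882.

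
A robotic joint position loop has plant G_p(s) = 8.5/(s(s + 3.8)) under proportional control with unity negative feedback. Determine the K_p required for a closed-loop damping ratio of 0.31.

K_p = 4.42

Closed-loop characteristic equation: s² + 3.8s + K_p·8.5 = 0.
So ω_n = √(8.5K_p) and 2ζω_n = 3.8, giving ζ = 3.8/(2√(8.5K_p)).
Setting ζ = 0.31: √(8.5K_p) = 3.8/(2·0.31) = 6.129, so K_p = 37.57/8.5 = 4.42.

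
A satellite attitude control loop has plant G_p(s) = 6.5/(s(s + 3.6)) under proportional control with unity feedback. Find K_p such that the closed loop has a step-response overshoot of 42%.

K_p = 7.04

From %OS = 100·exp(−πζ/√(1−ζ²)) = 42%, ζ = −ln(0.42)/√(π²+ln²(0.42)) = 0.2662.
Characteristic equation s² + 3.6s + 6.5K_p = 0 gives ζ = 3.6/(2√(6.5K_p)).
Setting ζ = 0.2662: √(6.5K_p) = 3.6/(2·0.2662) = 6.763, so K_p = 45.73/6.5 = 7.04.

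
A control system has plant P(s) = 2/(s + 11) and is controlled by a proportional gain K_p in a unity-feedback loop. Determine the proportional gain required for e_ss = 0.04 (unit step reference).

For a type-0 loop with proportional control, e_ss = 1/(1 + K_p·P(0)).
P(0) = 0.1818. Require 1/(1 + K_p·0.1818) = 0.04, so 1 + 0.1818·K_p = 25.
K_p = (25 − 1)/0.1818 = 132.

K_p = 132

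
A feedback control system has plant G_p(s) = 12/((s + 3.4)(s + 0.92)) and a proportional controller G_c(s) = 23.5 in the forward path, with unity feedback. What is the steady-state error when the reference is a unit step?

The loop is type 0. Static position error constant K_pos = G_c(0)·G_p(0) = 23.5·3.836 = 90.15.
Steady-state error to a unit step: e_ss = 1/(1+K_pos) = 1/91.15 = 0.011.

0.011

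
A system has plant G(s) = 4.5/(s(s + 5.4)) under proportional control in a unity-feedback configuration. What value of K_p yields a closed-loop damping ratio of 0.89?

Closed-loop characteristic equation: s² + 5.4s + K_p·4.5 = 0.
So ω_n = √(4.5K_p) and 2ζω_n = 5.4, giving ζ = 5.4/(2√(4.5K_p)).
Setting ζ = 0.89: √(4.5K_p) = 5.4/(2·0.89) = 3.034, so K_p = 9.203/4.5 = 2.05.

K_p = 2.05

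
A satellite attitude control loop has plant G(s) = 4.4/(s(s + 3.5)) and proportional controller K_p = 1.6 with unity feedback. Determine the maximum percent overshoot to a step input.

Closed-loop characteristic equation: s² + 3.5s + 7.04 = 0, so ω_n = 2.653 rad/s and ζ = 3.5/(2·2.653) = 0.6596.
%OS = 100·exp(−πζ/√(1−ζ²)) = 100·exp(−π·0.6596/√0.565) = 6.35%.

6.35%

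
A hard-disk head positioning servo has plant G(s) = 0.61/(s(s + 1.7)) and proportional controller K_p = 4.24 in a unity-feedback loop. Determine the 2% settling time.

From 1 + K_pG(s) = 0: s² + 1.7s + 2.586 = 0 ⇒ ω_n = 1.608, ζ = 0.5285.
2% settling time T_s ≈ 4/(ζω_n) = 4/0.85 = 4.71 s.

T_s ≈ 4.71 s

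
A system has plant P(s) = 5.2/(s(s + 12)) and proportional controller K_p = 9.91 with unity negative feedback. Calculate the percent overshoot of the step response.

The closed-loop denominator s² + 12s + 51.53 gives ω_n = √51.53 = 7.179 and ζ = 12/(2ω_n) = 0.8358.
%OS = 100·exp(−πζ/√(1−ζ²)) = 100·exp(−π·0.8358/√0.3014) = 0.837%.

0.837%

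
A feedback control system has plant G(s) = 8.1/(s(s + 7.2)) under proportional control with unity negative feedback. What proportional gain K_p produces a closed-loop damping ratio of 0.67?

K_p = 3.56

Closed-loop characteristic equation: s² + 7.2s + K_p·8.1 = 0.
So ω_n = √(8.1K_p) and 2ζω_n = 7.2, giving ζ = 7.2/(2√(8.1K_p)).
Setting ζ = 0.67: √(8.1K_p) = 7.2/(2·0.67) = 5.373, so K_p = 28.87/8.1 = 3.56.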